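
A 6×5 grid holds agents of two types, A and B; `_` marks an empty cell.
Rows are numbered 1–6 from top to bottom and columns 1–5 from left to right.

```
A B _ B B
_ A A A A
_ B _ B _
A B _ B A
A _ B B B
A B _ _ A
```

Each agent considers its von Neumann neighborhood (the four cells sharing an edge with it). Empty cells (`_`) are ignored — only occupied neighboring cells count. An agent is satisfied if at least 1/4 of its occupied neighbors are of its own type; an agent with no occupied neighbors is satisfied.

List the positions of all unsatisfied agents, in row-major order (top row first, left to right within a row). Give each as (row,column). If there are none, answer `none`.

(1,1)A 0/1 ✗
(1,2)B 0/2 ✗
(1,4)B 1/2 ✓
(1,5)B 1/2 ✓
(2,2)A 1/3 ✓
(2,3)A 2/2 ✓
(2,4)A 2/4 ✓
(2,5)A 1/2 ✓
(3,2)B 1/2 ✓
(3,4)B 1/2 ✓
(4,1)A 1/2 ✓
(4,2)B 1/2 ✓
(4,4)B 2/3 ✓
(4,5)A 0/2 ✗
(5,1)A 2/2 ✓
(5,3)B 1/1 ✓
(5,4)B 3/3 ✓
(5,5)B 1/3 ✓
(6,1)A 1/2 ✓
(6,2)B 0/1 ✗
(6,5)A 0/1 ✗

(1,1), (1,2), (4,5), (6,2), (6,5)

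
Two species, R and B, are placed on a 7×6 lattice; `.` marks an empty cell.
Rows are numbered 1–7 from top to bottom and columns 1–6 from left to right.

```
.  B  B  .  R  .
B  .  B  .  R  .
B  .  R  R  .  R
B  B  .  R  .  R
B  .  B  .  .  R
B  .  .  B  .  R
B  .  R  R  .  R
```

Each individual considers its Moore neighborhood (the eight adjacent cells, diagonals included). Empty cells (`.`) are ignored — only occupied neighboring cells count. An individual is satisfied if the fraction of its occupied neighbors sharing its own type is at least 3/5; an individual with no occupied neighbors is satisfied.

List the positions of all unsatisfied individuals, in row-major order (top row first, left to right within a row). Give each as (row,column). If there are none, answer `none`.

(1,2)B 3/3 ✓
(1,3)B 2/2 ✓
(1,5)R 1/1 ✓
(2,1)B 2/2 ✓
(2,3)B 2/4 ✗
(2,5)R 3/3 ✓
(3,1)B 3/3 ✓
(3,3)R 2/4 ✗
(3,4)R 3/4 ✓
(3,6)R 2/2 ✓
(4,1)B 3/3 ✓
(4,2)B 4/5 ✓
(4,4)R 2/3 ✓
(4,6)R 2/2 ✓
(5,1)B 3/3 ✓
(5,3)B 2/3 ✓
(5,6)R 2/2 ✓
(6,1)B 2/2 ✓
(6,4)B 1/3 ✗
(6,6)R 2/2 ✓
(7,1)B 1/1 ✓
(7,3)R 1/2 ✗
(7,4)R 1/2 ✗
(7,6)R 1/1 ✓

(2,3), (3,3), (6,4), (7,3), (7,4)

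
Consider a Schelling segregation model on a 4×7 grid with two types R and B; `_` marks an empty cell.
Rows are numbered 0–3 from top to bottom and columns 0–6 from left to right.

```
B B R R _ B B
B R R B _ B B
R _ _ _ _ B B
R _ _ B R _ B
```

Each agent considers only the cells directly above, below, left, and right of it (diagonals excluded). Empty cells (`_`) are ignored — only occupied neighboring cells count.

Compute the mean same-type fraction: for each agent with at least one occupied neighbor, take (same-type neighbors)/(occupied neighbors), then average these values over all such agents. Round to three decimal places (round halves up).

0.649

Row 0: (0,0)B 2/2 · (0,1)B 1/3 · (0,2)R 2/3 · (0,3)R 1/2 · (0,5)B 2/2 · (0,6)B 2/2
Row 1: (1,0)B 1/3 · (1,1)R 1/3 · (1,2)R 2/3 · (1,3)B 0/2 · (1,5)B 3/3 · (1,6)B 3/3
Row 2: (2,0)R 1/2 · (2,5)B 2/2 · (2,6)B 3/3
Row 3: (3,0)R 1/1 · (3,3)B 0/1 · (3,4)R 0/1 · (3,6)B 1/1
Sum over 19 agents: 2/2 + 1/3 + 2/3 + 1/2 + 2/2 + 2/2 + 1/3 + 1/3 + 2/3 + 0/2 + 3/3 + 3/3 + 1/2 + 2/2 + 3/3 + 1/1 + 0/1 + 0/1 + 1/1 = 37/3; mean = 37/3 ÷ 19 = 37/57 = 0.649122… → 0.649.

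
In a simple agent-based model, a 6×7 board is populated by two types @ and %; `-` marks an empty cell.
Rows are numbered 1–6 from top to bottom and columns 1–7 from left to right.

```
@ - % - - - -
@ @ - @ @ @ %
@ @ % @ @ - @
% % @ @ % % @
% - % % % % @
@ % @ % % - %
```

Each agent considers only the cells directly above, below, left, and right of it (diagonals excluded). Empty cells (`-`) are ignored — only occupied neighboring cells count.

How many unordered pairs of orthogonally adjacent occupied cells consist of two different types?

Scan each occupied cell's neighbors to the right and below so each pair is counted once.
From row 1: 0 unlike of 1 pairs (running 0/1).
From row 2: 2 unlike of 9 pairs (running 2/10).
From row 3: 6 unlike of 10 pairs (running 8/20).
From row 4: 5 unlike of 12 pairs (running 13/32).
From row 5: 4 unlike of 9 pairs (running 17/41).
From row 6: 3 unlike of 4 pairs (running 20/45).
Total adjacent occupied pairs: 45; unlike-type pairs: 20.

20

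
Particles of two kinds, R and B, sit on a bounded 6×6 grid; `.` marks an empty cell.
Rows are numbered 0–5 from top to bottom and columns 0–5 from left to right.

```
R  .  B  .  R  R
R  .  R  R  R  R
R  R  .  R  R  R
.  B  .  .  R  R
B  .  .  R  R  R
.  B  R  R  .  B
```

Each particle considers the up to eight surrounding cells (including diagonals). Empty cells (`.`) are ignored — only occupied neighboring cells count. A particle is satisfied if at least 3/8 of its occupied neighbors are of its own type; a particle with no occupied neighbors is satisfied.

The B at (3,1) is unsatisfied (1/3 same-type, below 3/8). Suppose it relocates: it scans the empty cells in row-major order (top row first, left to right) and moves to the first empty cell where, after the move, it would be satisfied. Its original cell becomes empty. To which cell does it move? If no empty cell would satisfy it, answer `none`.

Vacating (3,1). Empty cells in order:
  (0,1): 1/4 same-type → still unsatisfied.
  (0,3): 1/5 same-type → still unsatisfied.
  (1,1): 1/6 same-type → still unsatisfied.
  (2,2): 0/4 same-type → still unsatisfied.
  (3,0): 1/3 same-type → still unsatisfied.
  (3,2): 0/3 same-type → still unsatisfied.
  (3,3): 0/5 same-type → still unsatisfied.
  (4,1): 2/3 same-type → satisfied — stop here.

(4,1)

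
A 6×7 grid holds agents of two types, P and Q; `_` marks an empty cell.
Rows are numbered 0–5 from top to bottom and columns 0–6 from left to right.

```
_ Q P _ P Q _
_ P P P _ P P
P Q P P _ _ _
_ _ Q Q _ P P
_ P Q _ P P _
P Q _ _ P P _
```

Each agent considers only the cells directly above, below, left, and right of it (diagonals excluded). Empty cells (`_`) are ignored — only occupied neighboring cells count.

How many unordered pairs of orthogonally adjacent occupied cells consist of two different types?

12

Scan each occupied cell's neighbors to the right and below so each pair is counted once.
From row 0: 4 unlike of 5 pairs (running 4/5).
From row 1: 1 unlike of 6 pairs (running 5/11).
From row 2: 4 unlike of 5 pairs (running 9/16).
From row 3: 0 unlike of 4 pairs (running 9/20).
From row 4: 2 unlike of 5 pairs (running 11/25).
From row 5: 1 unlike of 2 pairs (running 12/27).
Total adjacent occupied pairs: 27; unlike-type pairs: 12.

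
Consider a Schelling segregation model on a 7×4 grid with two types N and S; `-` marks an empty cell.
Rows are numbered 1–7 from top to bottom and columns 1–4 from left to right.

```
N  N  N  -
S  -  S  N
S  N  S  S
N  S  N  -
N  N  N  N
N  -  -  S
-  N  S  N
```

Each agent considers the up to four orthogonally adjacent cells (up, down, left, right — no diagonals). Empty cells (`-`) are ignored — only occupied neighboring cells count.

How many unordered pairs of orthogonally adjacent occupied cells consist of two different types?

16

Scan each occupied cell's neighbors to the right and below so each pair is counted once.
Row 1: N(1,1)–N(1,2)= N(1,1)–S(2,1)≠ N(1,2)–N(1,3)= N(1,3)–S(2,3)≠  → 2/4 unlike.
Row 2: S(2,1)–S(3,1)= S(2,3)–N(2,4)≠ S(2,3)–S(3,3)= N(2,4)–S(3,4)≠  → 2/4 unlike.
Row 3: S(3,1)–N(3,2)≠ S(3,1)–N(4,1)≠ N(3,2)–S(3,3)≠ N(3,2)–S(4,2)≠ S(3,3)–S(3,4)= S(3,3)–N(4,3)≠  → 5/6 unlike.
Row 4: N(4,1)–S(4,2)≠ N(4,1)–N(5,1)= S(4,2)–N(4,3)≠ S(4,2)–N(5,2)≠ N(4,3)–N(5,3)=  → 3/5 unlike.
Row 5: N(5,1)–N(5,2)= N(5,1)–N(6,1)= N(5,2)–N(5,3)= N(5,3)–N(5,4)= N(5,4)–S(6,4)≠  → 1/5 unlike.
Row 6: S(6,4)–N(7,4)≠  → 1/1 unlike.
Row 7: N(7,2)–S(7,3)≠ S(7,3)–N(7,4)≠  → 2/2 unlike.
Total adjacent occupied pairs: 27; unlike-type pairs: 16.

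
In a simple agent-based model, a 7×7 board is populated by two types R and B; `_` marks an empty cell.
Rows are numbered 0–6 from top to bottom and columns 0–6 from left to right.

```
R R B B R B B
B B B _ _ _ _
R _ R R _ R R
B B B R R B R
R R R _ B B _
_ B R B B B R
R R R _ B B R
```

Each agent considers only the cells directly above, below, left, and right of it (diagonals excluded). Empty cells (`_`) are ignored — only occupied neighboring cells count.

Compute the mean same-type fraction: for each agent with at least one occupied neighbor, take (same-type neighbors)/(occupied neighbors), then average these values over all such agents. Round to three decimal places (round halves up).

(0,0)R 1/2
(0,1)R 1/3
(0,2)B 2/3
(0,3)B 1/2
(0,4)R 0/2
(0,5)B 1/2
(0,6)B 1/1
(1,0)B 1/3
(1,1)B 2/3
(1,2)B 2/3
(2,0)R 0/2
(2,2)R 1/3
(2,3)R 2/2
(2,5)R 1/2
(2,6)R 2/2
(3,0)B 1/3
(3,1)B 2/3
(3,2)B 1/4
(3,3)R 2/3
(3,4)R 1/3
(3,5)B 1/4
(3,6)R 1/2
(4,0)R 1/2
(4,1)R 2/4
(4,2)R 2/3
(4,4)B 2/3
(4,5)B 3/3
(5,1)B 0/3
(5,2)R 2/4
(5,3)B 1/2
(5,4)B 4/4
(5,5)B 3/4
(5,6)R 1/2
(6,0)R 1/1
(6,1)R 2/3
(6,2)R 2/2
(6,4)B 2/2
(6,5)B 2/3
(6,6)R 1/2
Sum over 39 agents: 1/2 + 1/3 + 2/3 + 1/2 + 0/2 + 1/2 + 1/1 + 1/3 + 2/3 + 2/3 + 0/2 + 1/3 + 2/2 + 1/2 + 2/2 + 1/3 + 2/3 + 1/4 + 2/3 + 1/3 + 1/4 + 1/2 + 1/2 + 2/4 + 2/3 + 2/3 + 3/3 + 0/3 + 2/4 + 1/2 + 4/4 + 3/4 + 1/2 + 1/1 + 2/3 + 2/2 + 2/2 + 2/3 + 1/2 = 269/12; mean = 269/12 ÷ 39 = 269/468 = 0.574786… → 0.575.

0.575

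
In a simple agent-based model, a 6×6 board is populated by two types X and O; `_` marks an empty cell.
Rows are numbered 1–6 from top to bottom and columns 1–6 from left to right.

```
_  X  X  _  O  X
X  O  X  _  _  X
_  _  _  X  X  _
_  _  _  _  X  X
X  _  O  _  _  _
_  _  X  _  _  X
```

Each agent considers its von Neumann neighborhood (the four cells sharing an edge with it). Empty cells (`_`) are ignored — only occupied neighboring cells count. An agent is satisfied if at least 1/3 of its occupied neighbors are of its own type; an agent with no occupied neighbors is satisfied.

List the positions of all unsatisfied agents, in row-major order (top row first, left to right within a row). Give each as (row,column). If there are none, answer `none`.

(1,2)X 1/2 ok
(1,3)X 2/2 ok
(1,5)O 0/1 unhappy
(1,6)X 1/2 ok
(2,1)X 0/1 unhappy
(2,2)O 0/3 unhappy
(2,3)X 1/2 ok
(2,6)X 1/1 ok
(3,4)X 1/1 ok
(3,5)X 2/2 ok
(4,5)X 2/2 ok
(4,6)X 1/1 ok
(5,1)X 0/0 ok
(5,3)O 0/1 unhappy
(6,3)X 0/1 unhappy
(6,6)X 0/0 ok

(1,5), (2,1), (2,2), (5,3), (6,3)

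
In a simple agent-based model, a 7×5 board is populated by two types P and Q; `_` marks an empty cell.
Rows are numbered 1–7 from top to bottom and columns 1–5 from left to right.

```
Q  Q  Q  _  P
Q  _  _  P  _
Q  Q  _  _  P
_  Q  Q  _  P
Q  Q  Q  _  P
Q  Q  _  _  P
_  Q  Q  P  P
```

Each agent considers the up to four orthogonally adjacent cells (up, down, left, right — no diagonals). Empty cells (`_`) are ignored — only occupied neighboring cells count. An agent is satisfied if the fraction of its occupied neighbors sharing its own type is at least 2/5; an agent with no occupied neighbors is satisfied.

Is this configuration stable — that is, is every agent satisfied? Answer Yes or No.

Row 1: (1,1)Q 2/2 ✓ · (1,2)Q 2/2 ✓ · (1,3)Q 1/1 ✓ · (1,5)P 0/0 ✓
Row 2: (2,1)Q 2/2 ✓ · (2,4)P 0/0 ✓
Row 3: (3,1)Q 2/2 ✓ · (3,2)Q 2/2 ✓ · (3,5)P 1/1 ✓
Row 4: (4,2)Q 3/3 ✓ · (4,3)Q 2/2 ✓ · (4,5)P 2/2 ✓
Row 5: (5,1)Q 2/2 ✓ · (5,2)Q 4/4 ✓ · (5,3)Q 2/2 ✓ · (5,5)P 2/2 ✓
Row 6: (6,1)Q 2/2 ✓ · (6,2)Q 3/3 ✓ · (6,5)P 2/2 ✓
Row 7: (7,2)Q 2/2 ✓ · (7,3)Q 1/2 ✓ · (7,4)P 1/2 ✓ · (7,5)P 2/2 ✓
All meet the threshold, so the configuration is stable.

Yes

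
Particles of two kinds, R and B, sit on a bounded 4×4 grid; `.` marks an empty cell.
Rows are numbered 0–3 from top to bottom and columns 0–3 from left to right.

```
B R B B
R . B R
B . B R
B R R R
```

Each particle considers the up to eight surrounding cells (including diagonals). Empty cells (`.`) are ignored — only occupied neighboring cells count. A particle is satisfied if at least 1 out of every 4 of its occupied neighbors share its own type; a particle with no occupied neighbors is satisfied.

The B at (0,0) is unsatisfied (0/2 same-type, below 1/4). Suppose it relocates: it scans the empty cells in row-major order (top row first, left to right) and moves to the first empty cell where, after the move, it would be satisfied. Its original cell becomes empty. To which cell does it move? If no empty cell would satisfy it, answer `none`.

Vacating (0,0). Empty cells in order:
  (1,1): 4/6 same-type → satisfied — stop here.

(1,1)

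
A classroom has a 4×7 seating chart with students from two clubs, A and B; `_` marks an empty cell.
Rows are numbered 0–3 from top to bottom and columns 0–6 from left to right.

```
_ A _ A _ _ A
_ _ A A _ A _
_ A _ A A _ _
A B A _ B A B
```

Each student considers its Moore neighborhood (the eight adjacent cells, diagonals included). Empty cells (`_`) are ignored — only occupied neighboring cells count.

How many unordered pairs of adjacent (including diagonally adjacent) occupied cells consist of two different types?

Scan each occupied cell's neighbors to the right and below (and the two forward diagonals) so each pair is counted once.
Row 0: A(0,1)–A(1,2)= A(0,3)–A(1,3)= A(0,3)–A(1,2)= A(0,6)–A(1,5)=  → 0/4 unlike.
Row 1: A(1,2)–A(1,3)= A(1,2)–A(2,3)= A(1,2)–A(2,1)= A(1,3)–A(2,3)= A(1,3)–A(2,4)= A(1,5)–A(2,4)=  → 0/6 unlike.
Row 2: A(2,1)–B(3,1)≠ A(2,1)–A(3,2)= A(2,1)–A(3,0)= A(2,3)–A(2,4)= A(2,3)–B(3,4)≠ A(2,3)–A(3,2)= A(2,4)–B(3,4)≠ A(2,4)–A(3,5)=  → 3/8 unlike.
Row 3: A(3,0)–B(3,1)≠ B(3,1)–A(3,2)≠ B(3,4)–A(3,5)≠ A(3,5)–B(3,6)≠  → 4/4 unlike.
Total adjacent occupied pairs: 22; unlike-type pairs: 7.

7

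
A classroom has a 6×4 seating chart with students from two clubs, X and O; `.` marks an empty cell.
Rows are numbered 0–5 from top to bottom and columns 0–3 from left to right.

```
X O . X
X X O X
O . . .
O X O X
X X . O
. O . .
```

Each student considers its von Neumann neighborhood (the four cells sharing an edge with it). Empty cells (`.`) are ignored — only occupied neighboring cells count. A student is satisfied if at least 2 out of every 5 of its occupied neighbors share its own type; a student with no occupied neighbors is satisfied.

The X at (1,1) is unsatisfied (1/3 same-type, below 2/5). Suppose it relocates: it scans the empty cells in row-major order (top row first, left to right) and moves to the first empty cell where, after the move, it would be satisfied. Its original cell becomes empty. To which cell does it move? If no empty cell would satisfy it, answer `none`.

(2,1)

Vacating (1,1). Empty cells in order:
  (0,2): 1/3 same-type → still unsatisfied.
  (2,1): 1/2 same-type → satisfied — stop here.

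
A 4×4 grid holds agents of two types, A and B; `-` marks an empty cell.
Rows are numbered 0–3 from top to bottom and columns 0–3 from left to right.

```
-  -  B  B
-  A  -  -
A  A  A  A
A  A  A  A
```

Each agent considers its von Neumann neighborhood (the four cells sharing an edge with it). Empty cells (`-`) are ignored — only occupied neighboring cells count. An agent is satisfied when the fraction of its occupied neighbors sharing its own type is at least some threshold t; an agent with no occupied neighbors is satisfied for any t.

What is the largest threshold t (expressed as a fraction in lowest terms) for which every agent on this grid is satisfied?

1/1

Row 0: (0,2)B 1/1 · (0,3)B 1/1
Row 1: (1,1)A 1/1
Row 2: (2,0)A 2/2 · (2,1)A 4/4 · (2,2)A 3/3 · (2,3)A 2/2
Row 3: (3,0)A 2/2 · (3,1)A 3/3 · (3,2)A 3/3 · (3,3)A 2/2
The smallest same-type fraction is 1/1 at (0,2), which reduces to 1/1. Any threshold above that leaves this agent unsatisfied.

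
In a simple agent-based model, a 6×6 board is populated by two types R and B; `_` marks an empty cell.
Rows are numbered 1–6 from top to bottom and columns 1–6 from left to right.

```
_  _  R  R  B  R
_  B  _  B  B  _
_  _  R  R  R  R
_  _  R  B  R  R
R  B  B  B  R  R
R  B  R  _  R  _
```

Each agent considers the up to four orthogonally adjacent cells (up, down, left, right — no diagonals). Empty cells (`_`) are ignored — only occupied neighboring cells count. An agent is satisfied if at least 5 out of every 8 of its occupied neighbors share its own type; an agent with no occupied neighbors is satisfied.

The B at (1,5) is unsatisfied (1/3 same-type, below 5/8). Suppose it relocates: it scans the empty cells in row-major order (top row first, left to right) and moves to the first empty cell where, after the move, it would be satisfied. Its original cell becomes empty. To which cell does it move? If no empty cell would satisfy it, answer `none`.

(1,1)

Vacating (1,5). Empty cells in order:
  (1,1): 0/0 same-type → satisfied — stop here.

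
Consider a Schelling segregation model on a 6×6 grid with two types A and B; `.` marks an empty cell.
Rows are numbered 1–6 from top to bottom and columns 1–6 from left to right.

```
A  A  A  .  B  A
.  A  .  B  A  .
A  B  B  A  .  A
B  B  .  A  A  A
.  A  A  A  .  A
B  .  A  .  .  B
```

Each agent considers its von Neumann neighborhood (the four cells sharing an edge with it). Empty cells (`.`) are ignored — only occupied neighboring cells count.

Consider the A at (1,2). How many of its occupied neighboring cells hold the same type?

3

Occupied neighbors of (1,2): (2,2)=A, (1,1)=A, (1,3)=A.
Same type (A): 3 of 3.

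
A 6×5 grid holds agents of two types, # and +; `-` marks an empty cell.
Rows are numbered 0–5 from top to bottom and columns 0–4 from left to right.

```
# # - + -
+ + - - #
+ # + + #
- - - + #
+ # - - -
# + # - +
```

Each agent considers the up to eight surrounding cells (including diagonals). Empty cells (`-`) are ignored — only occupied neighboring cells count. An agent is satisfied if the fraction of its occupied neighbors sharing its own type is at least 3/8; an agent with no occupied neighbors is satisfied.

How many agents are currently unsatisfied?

Row 0: (0,0)# 1/3 not · (0,1)# 1/3 not · (0,3)+ 0/1 not
Row 1: (1,0)+ 2/5 satisfied · (1,1)+ 3/6 satisfied · (1,4)# 1/3 not
Row 2: (2,0)+ 2/3 satisfied · (2,1)# 0/4 not · (2,2)+ 3/4 satisfied · (2,3)+ 2/5 satisfied · (2,4)# 2/4 satisfied
Row 3: (3,3)+ 2/4 satisfied · (3,4)# 1/3 not
Row 4: (4,0)+ 1/3 not · (4,1)# 2/4 satisfied
Row 5: (5,0)# 1/3 not · (5,1)+ 1/4 not · (5,2)# 1/2 satisfied · (5,4)+ 0/0 satisfied
Unsatisfied: (0,0), (0,1), (0,3), (1,4), (2,1), (3,4), (4,0), (5,0), (5,1) — 9 in total.

9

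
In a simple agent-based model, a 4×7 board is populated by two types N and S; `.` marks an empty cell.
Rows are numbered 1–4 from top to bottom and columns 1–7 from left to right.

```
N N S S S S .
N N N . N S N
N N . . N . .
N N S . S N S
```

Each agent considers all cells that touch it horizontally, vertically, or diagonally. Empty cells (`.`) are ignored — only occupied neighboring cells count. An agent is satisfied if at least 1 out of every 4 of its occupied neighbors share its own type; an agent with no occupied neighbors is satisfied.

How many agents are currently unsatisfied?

Row 1: (1,1)N 3/3 ok · (1,2)N 4/5 ok · (1,3)S 1/4 ok · (1,4)S 2/4 ok · (1,5)S 3/4 ok · (1,6)S 2/4 ok
Row 2: (2,1)N 5/5 ok · (2,2)N 6/7 ok · (2,3)N 3/5 ok · (2,5)N 1/5 unhappy · (2,6)S 2/5 ok · (2,7)N 0/2 unhappy
Row 3: (3,1)N 5/5 ok · (3,2)N 6/7 ok · (3,5)N 2/4 ok
Row 4: (4,1)N 3/3 ok · (4,2)N 3/4 ok · (4,3)S 0/2 unhappy · (4,5)S 0/2 unhappy · (4,6)N 1/3 ok · (4,7)S 0/1 unhappy
Unsatisfied: (2,5), (2,7), (4,3), (4,5), (4,7) — 5 in total.

5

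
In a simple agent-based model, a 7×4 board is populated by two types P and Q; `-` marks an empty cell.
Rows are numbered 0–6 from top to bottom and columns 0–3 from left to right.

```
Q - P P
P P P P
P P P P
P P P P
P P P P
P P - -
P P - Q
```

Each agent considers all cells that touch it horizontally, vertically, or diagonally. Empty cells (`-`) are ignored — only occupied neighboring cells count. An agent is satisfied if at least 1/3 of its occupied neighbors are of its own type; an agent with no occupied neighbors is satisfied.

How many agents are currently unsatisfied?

(0,0)Q 0/2 not
(0,2)P 4/4 satisfied
(0,3)P 3/3 satisfied
(1,0)P 3/4 satisfied
(1,1)P 6/7 satisfied
(1,2)P 7/7 satisfied
(1,3)P 5/5 satisfied
(2,0)P 5/5 satisfied
(2,1)P 8/8 satisfied
(2,2)P 8/8 satisfied
(2,3)P 5/5 satisfied
(3,0)P 5/5 satisfied
(3,1)P 8/8 satisfied
(3,2)P 8/8 satisfied
(3,3)P 5/5 satisfied
(4,0)P 5/5 satisfied
(4,1)P 7/7 satisfied
(4,2)P 6/6 satisfied
(4,3)P 3/3 satisfied
(5,0)P 5/5 satisfied
(5,1)P 6/6 satisfied
(6,0)P 3/3 satisfied
(6,1)P 3/3 satisfied
(6,3)Q 0/0 satisfied
Unsatisfied: (0,0) — 1 in total.

1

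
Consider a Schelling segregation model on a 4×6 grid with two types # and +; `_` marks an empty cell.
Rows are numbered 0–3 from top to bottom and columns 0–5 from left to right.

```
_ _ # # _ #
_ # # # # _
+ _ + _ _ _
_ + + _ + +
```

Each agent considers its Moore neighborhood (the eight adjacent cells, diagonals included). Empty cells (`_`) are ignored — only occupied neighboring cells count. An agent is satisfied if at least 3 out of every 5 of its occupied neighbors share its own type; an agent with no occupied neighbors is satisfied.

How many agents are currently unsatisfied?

Row 0: (0,2)# 4/4 satisfied · (0,3)# 4/4 satisfied · (0,5)# 1/1 satisfied
Row 1: (1,1)# 2/4 not · (1,2)# 4/5 satisfied · (1,3)# 4/5 satisfied · (1,4)# 3/3 satisfied
Row 2: (2,0)+ 1/2 not · (2,2)+ 2/5 not
Row 3: (3,1)+ 3/3 satisfied · (3,2)+ 2/2 satisfied · (3,4)+ 1/1 satisfied · (3,5)+ 1/1 satisfied
Unsatisfied: (1,1), (2,0), (2,2) — 3 in total.

3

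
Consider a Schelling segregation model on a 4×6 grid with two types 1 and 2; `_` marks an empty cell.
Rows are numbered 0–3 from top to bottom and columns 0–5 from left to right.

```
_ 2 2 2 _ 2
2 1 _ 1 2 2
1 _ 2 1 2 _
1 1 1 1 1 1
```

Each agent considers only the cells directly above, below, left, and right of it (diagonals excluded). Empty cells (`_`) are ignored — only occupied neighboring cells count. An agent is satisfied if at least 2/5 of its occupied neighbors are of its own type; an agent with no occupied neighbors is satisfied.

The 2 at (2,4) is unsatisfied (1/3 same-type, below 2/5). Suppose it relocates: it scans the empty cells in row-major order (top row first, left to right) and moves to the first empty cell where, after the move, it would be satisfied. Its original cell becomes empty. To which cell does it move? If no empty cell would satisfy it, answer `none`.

Vacating (2,4). Empty cells in order:
  (0,0): 2/2 same-type → satisfied — stop here.

(0,0)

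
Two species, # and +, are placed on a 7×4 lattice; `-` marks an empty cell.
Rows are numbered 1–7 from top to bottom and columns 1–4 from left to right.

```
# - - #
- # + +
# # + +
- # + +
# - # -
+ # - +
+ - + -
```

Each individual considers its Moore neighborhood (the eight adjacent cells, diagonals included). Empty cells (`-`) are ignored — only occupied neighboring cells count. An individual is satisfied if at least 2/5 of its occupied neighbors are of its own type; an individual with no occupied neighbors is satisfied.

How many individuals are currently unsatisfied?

2

Row 1: (1,1)# 1/1 satisfied · (1,4)# 0/2 not
Row 2: (2,2)# 3/5 satisfied · (2,3)+ 3/6 satisfied · (2,4)+ 3/4 satisfied
Row 3: (3,1)# 3/3 satisfied · (3,2)# 3/6 satisfied · (3,3)+ 5/8 satisfied · (3,4)+ 5/5 satisfied
Row 4: (4,2)# 4/6 satisfied · (4,3)+ 3/6 satisfied · (4,4)+ 3/4 satisfied
Row 5: (5,1)# 2/3 satisfied · (5,3)# 2/5 satisfied
Row 6: (6,1)+ 1/3 not · (6,2)# 2/5 satisfied · (6,4)+ 1/2 satisfied
Row 7: (7,1)+ 1/2 satisfied · (7,3)+ 1/2 satisfied
Unsatisfied: (1,4), (6,1) — 2 in total.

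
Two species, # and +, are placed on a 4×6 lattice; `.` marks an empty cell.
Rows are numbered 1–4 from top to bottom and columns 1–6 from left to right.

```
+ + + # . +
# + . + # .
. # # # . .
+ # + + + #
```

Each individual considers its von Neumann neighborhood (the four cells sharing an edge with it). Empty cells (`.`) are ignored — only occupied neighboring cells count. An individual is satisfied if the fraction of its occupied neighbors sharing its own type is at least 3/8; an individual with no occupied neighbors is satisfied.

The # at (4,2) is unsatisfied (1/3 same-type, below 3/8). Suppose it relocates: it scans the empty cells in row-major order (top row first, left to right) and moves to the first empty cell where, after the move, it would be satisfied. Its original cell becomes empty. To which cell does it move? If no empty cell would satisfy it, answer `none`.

(1,5)

Vacating (4,2). Empty cells in order:
  (1,5): 2/3 same-type → satisfied — stop here.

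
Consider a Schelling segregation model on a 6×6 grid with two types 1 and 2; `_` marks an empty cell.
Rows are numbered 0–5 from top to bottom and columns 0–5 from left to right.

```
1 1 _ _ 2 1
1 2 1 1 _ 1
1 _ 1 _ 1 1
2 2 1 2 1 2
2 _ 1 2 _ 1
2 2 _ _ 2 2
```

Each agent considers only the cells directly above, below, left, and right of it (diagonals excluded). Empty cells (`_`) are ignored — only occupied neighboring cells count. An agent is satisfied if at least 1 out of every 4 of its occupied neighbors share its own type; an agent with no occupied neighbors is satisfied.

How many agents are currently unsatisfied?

4

(0,0)1 2/2 satisfied
(0,1)1 1/2 satisfied
(0,4)2 0/1 not
(0,5)1 1/2 satisfied
(1,0)1 2/3 satisfied
(1,1)2 0/3 not
(1,2)1 2/3 satisfied
(1,3)1 1/1 satisfied
(1,5)1 2/2 satisfied
(2,0)1 1/2 satisfied
(2,2)1 2/2 satisfied
(2,4)1 2/2 satisfied
(2,5)1 2/3 satisfied
(3,0)2 2/3 satisfied
(3,1)2 1/2 satisfied
(3,2)1 2/4 satisfied
(3,3)2 1/3 satisfied
(3,4)1 1/3 satisfied
(3,5)2 0/3 not
(4,0)2 2/2 satisfied
(4,2)1 1/2 satisfied
(4,3)2 1/2 satisfied
(4,5)1 0/2 not
(5,0)2 2/2 satisfied
(5,1)2 1/1 satisfied
(5,4)2 1/1 satisfied
(5,5)2 1/2 satisfied
Unsatisfied: (0,4), (1,1), (3,5), (4,5) — 4 in total.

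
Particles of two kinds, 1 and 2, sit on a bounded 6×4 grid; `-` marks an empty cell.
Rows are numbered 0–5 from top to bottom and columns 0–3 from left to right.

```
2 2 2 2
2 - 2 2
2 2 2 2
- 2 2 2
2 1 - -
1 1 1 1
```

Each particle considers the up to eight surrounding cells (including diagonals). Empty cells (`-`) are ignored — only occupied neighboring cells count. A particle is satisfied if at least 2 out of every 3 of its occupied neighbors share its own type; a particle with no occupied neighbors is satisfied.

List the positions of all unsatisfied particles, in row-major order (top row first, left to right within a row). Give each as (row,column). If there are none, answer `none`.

(4,0), (4,1)

Row 0: (0,0)2 2/2 ok · (0,1)2 4/4 ok · (0,2)2 4/4 ok · (0,3)2 3/3 ok
Row 1: (1,0)2 4/4 ok · (1,2)2 7/7 ok · (1,3)2 5/5 ok
Row 2: (2,0)2 3/3 ok · (2,1)2 6/6 ok · (2,2)2 7/7 ok · (2,3)2 5/5 ok
Row 3: (3,1)2 5/6 ok · (3,2)2 5/6 ok · (3,3)2 3/3 ok
Row 4: (4,0)2 1/4 unhappy · (4,1)1 3/6 unhappy
Row 5: (5,0)1 2/3 ok · (5,1)1 3/4 ok · (5,2)1 3/3 ok · (5,3)1 1/1 ok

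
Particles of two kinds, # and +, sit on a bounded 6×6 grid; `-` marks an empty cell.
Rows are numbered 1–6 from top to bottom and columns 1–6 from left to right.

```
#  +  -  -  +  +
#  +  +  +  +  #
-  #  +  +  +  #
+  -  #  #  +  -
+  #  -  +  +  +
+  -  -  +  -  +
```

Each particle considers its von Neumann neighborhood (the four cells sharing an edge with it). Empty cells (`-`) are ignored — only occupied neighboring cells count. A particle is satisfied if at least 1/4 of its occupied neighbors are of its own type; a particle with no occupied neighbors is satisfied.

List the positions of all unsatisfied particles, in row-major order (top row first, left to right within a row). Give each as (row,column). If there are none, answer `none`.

(3,2), (5,2)

(1,1)# 1/2 satisfied
(1,2)+ 1/2 satisfied
(1,5)+ 2/2 satisfied
(1,6)+ 1/2 satisfied
(2,1)# 1/2 satisfied
(2,2)+ 2/4 satisfied
(2,3)+ 3/3 satisfied
(2,4)+ 3/3 satisfied
(2,5)+ 3/4 satisfied
(2,6)# 1/3 satisfied
(3,2)# 0/2 not
(3,3)+ 2/4 satisfied
(3,4)+ 3/4 satisfied
(3,5)+ 3/4 satisfied
(3,6)# 1/2 satisfied
(4,1)+ 1/1 satisfied
(4,3)# 1/2 satisfied
(4,4)# 1/4 satisfied
(4,5)+ 2/3 satisfied
(5,1)+ 2/3 satisfied
(5,2)# 0/1 not
(5,4)+ 2/3 satisfied
(5,5)+ 3/3 satisfied
(5,6)+ 2/2 satisfied
(6,1)+ 1/1 satisfied
(6,4)+ 1/1 satisfied
(6,6)+ 1/1 satisfied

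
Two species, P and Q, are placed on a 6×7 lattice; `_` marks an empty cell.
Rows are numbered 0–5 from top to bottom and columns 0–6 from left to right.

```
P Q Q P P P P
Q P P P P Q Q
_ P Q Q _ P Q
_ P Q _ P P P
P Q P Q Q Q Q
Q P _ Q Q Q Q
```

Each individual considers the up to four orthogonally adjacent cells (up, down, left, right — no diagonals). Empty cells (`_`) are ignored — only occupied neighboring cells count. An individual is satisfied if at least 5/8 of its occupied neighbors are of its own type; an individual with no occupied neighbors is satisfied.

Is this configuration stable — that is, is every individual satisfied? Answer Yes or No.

No

(0,0)P 0/2 ✗
(0,1)Q 1/3 ✗
(0,2)Q 1/3 ✗
(0,3)P 2/3 ✓
(0,4)P 3/3 ✓
(0,5)P 2/3 ✓
(0,6)P 1/2 ✗
(1,0)Q 0/2 ✗
(1,1)P 2/4 ✗
(1,2)P 2/4 ✗
(1,3)P 3/4 ✓
(1,4)P 2/3 ✓
(1,5)Q 1/4 ✗
(1,6)Q 2/3 ✓
(2,1)P 2/3 ✓
(2,2)Q 2/4 ✗
(2,3)Q 1/2 ✗
(2,5)P 1/3 ✗
(2,6)Q 1/3 ✗
(3,1)P 1/3 ✗
(3,2)Q 1/3 ✗
(3,4)P 1/2 ✗
(3,5)P 3/4 ✓
(3,6)P 1/3 ✗
(4,0)P 0/2 ✗
(4,1)Q 0/4 ✗
(4,2)P 0/3 ✗
(4,3)Q 2/3 ✓
(4,4)Q 3/4 ✓
(4,5)Q 3/4 ✓
(4,6)Q 2/3 ✓
(5,0)Q 0/2 ✗
(5,1)P 0/2 ✗
(5,3)Q 2/2 ✓
(5,4)Q 3/3 ✓
(5,5)Q 3/3 ✓
(5,6)Q 2/2 ✓
For instance (0,0) has only 0/2 same-type neighbors, below 5/8.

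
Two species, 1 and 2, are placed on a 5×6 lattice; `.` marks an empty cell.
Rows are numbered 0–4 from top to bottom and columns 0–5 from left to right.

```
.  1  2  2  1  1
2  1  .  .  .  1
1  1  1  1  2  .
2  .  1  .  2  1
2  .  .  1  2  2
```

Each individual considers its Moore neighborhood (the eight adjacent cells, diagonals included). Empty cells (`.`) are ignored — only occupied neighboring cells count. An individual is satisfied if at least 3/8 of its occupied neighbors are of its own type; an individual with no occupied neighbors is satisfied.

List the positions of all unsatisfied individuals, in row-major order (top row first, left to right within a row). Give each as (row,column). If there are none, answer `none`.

(0,1), (0,2), (1,0), (2,4), (3,0), (3,5), (4,3)

Row 0: (0,1)1 1/3 not · (0,2)2 1/3 not · (0,3)2 1/2 satisfied · (0,4)1 2/3 satisfied · (0,5)1 2/2 satisfied
Row 1: (1,0)2 0/4 not · (1,1)1 4/6 satisfied · (1,5)1 2/3 satisfied
Row 2: (2,0)1 2/4 satisfied · (2,1)1 4/6 satisfied · (2,2)1 4/4 satisfied · (2,3)1 2/4 satisfied · (2,4)2 1/4 not
Row 3: (3,0)2 1/3 not · (3,2)1 4/4 satisfied · (3,4)2 3/6 satisfied · (3,5)1 0/4 not
Row 4: (4,0)2 1/1 satisfied · (4,3)1 1/3 not · (4,4)2 2/4 satisfied · (4,5)2 2/3 satisfied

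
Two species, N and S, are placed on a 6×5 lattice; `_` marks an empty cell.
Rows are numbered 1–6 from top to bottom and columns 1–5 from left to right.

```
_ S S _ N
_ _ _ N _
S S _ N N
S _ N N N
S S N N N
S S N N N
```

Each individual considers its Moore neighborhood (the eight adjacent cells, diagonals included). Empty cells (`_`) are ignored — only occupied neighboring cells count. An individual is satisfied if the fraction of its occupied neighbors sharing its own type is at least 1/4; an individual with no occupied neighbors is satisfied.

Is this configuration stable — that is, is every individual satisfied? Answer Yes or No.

Row 1: (1,2)S 1/1 ok · (1,3)S 1/2 ok · (1,5)N 1/1 ok
Row 2: (2,4)N 3/4 ok
Row 3: (3,1)S 2/2 ok · (3,2)S 2/3 ok · (3,4)N 5/5 ok · (3,5)N 4/4 ok
Row 4: (4,1)S 4/4 ok · (4,3)N 4/6 ok · (4,4)N 7/7 ok · (4,5)N 5/5 ok
Row 5: (5,1)S 4/4 ok · (5,2)S 4/7 ok · (5,3)N 5/7 ok · (5,4)N 8/8 ok · (5,5)N 5/5 ok
Row 6: (6,1)S 3/3 ok · (6,2)S 3/5 ok · (6,3)N 3/5 ok · (6,4)N 5/5 ok · (6,5)N 3/3 ok
All meet the threshold, so the configuration is stable.

Yes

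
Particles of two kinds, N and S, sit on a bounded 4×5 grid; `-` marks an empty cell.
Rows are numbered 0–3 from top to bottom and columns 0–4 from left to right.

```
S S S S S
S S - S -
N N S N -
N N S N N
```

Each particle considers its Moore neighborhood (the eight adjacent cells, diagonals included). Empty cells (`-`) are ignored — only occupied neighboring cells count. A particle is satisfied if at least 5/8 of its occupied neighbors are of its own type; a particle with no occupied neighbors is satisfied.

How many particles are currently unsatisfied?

8

Row 0: (0,0)S 3/3 ok · (0,1)S 4/4 ok · (0,2)S 4/4 ok · (0,3)S 3/3 ok · (0,4)S 2/2 ok
Row 1: (1,0)S 3/5 unhappy · (1,1)S 5/7 ok · (1,3)S 4/5 ok
Row 2: (2,0)N 3/5 unhappy · (2,1)N 3/7 unhappy · (2,2)S 3/7 unhappy · (2,3)N 2/5 unhappy
Row 3: (3,0)N 3/3 ok · (3,1)N 3/5 unhappy · (3,2)S 1/5 unhappy · (3,3)N 2/4 unhappy · (3,4)N 2/2 ok
Unsatisfied: (1,0), (2,0), (2,1), (2,2), (2,3), (3,1), (3,2), (3,3) — 8 in total.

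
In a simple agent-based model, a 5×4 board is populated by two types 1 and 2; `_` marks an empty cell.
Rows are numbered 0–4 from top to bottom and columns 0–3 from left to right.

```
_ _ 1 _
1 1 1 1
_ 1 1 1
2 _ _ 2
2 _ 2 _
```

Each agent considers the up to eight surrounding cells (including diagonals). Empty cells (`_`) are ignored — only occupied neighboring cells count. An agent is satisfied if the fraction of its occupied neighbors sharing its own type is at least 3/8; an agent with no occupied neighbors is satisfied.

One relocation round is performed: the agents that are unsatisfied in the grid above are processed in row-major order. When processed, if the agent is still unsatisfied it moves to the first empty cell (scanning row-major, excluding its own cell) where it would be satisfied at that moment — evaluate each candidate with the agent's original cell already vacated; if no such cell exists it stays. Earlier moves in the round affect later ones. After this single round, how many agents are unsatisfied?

Initially unsatisfied (in order): (3,3).
  (3,3) → (3,1).
Resulting grid:
_ _ 1 _
1 1 1 1
_ 1 1 1
2 2 _ _
2 _ 2 _
All satisfied now.

0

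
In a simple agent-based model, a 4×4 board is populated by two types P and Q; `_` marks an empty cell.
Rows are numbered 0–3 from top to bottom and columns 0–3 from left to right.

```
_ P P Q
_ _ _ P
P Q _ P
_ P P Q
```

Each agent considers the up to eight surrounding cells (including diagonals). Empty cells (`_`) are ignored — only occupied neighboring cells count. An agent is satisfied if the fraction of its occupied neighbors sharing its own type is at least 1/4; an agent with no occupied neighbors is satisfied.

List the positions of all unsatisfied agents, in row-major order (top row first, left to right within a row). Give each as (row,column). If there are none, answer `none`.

(0,3), (2,1), (3,3)

Row 0: (0,1)P 1/1 satisfied · (0,2)P 2/3 satisfied · (0,3)Q 0/2 not
Row 1: (1,3)P 2/3 satisfied
Row 2: (2,0)P 1/2 satisfied · (2,1)Q 0/3 not · (2,3)P 2/3 satisfied
Row 3: (3,1)P 2/3 satisfied · (3,2)P 2/4 satisfied · (3,3)Q 0/2 not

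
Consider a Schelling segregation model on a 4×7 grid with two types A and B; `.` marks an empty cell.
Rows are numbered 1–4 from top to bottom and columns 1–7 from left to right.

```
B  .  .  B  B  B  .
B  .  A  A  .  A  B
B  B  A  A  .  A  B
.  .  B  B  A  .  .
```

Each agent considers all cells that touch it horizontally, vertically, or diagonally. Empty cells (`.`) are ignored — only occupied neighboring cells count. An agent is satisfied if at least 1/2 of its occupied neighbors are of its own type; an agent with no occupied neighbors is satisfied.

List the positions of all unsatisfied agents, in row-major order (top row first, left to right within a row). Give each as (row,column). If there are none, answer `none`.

(1,1)B 1/1 ok
(1,4)B 1/3 unhappy
(1,5)B 2/4 ok
(1,6)B 2/3 ok
(2,1)B 3/3 ok
(2,3)A 3/5 ok
(2,4)A 3/5 ok
(2,6)A 1/5 unhappy
(2,7)B 2/4 ok
(3,1)B 2/2 ok
(3,2)B 3/5 ok
(3,3)A 3/6 ok
(3,4)A 4/6 ok
(3,6)A 2/4 ok
(3,7)B 1/3 unhappy
(4,3)B 2/4 ok
(4,4)B 1/4 unhappy
(4,5)A 2/3 ok

(1,4), (2,6), (3,7), (4,4)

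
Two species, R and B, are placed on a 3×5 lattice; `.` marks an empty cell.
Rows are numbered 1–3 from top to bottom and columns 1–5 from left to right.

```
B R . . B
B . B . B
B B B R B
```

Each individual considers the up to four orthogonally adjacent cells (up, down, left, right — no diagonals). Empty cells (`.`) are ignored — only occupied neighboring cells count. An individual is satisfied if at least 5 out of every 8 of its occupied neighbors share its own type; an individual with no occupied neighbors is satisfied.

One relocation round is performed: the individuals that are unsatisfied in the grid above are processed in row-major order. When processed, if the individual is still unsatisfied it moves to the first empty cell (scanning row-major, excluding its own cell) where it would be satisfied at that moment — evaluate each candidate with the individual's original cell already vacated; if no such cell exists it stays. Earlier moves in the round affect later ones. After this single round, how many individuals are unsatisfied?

Initially unsatisfied (in order): (1,1), (1,2), (3,4), (3,5).
  (1,1) → (1,4).
  (1,2): now satisfied by earlier moves; stays.
  (3,4): no empty cell satisfies it; stays.
  (3,5) → (1,3).
Resulting grid:
. R B B B
B . B . B
B B B R .
Unsatisfied now: (1,2), (3,4).

2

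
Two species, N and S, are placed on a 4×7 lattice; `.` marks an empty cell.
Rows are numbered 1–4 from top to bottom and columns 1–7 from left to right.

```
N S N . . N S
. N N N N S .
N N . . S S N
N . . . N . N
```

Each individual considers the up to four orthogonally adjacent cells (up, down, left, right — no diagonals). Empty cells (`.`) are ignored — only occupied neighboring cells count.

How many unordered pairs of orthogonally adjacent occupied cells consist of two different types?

9

Scan each occupied cell's neighbors to the right and below so each pair is counted once.
Row 1: N(1,1)–S(1,2)≠ S(1,2)–N(1,3)≠ S(1,2)–N(2,2)≠ N(1,3)–N(2,3)= N(1,6)–S(1,7)≠ N(1,6)–S(2,6)≠  → 5/6 unlike.
Row 2: N(2,2)–N(2,3)= N(2,2)–N(3,2)= N(2,3)–N(2,4)= N(2,4)–N(2,5)= N(2,5)–S(2,6)≠ N(2,5)–S(3,5)≠ S(2,6)–S(3,6)=  → 2/7 unlike.
Row 3: N(3,1)–N(3,2)= N(3,1)–N(4,1)= S(3,5)–S(3,6)= S(3,5)–N(4,5)≠ S(3,6)–N(3,7)≠ N(3,7)–N(4,7)=  → 2/6 unlike.
Total adjacent occupied pairs: 19; unlike-type pairs: 9.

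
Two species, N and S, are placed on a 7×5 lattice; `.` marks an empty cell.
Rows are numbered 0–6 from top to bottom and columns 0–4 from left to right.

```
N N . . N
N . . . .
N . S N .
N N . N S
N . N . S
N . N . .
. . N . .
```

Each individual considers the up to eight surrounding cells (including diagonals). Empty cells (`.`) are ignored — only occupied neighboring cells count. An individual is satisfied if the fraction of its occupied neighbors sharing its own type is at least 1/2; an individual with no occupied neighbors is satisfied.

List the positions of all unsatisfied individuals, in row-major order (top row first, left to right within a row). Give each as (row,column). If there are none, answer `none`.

Row 0: (0,0)N 2/2 satisfied · (0,1)N 2/2 satisfied · (0,4)N 0/0 satisfied
Row 1: (1,0)N 3/3 satisfied
Row 2: (2,0)N 3/3 satisfied · (2,2)S 0/3 not · (2,3)N 1/3 not
Row 3: (3,0)N 3/3 satisfied · (3,1)N 4/5 satisfied · (3,3)N 2/5 not · (3,4)S 1/3 not
Row 4: (4,0)N 3/3 satisfied · (4,2)N 3/3 satisfied · (4,4)S 1/2 satisfied
Row 5: (5,0)N 1/1 satisfied · (5,2)N 2/2 satisfied
Row 6: (6,2)N 1/1 satisfied

(2,2), (2,3), (3,3), (3,4)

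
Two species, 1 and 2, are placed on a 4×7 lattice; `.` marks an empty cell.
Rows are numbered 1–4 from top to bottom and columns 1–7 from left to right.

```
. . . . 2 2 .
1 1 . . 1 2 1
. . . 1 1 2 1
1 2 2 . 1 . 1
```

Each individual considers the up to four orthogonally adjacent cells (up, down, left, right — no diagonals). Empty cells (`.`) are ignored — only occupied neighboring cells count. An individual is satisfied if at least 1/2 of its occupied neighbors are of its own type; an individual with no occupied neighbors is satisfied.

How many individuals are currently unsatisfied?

(1,5)2 1/2 ok
(1,6)2 2/2 ok
(2,1)1 1/1 ok
(2,2)1 1/1 ok
(2,5)1 1/3 unhappy
(2,6)2 2/4 ok
(2,7)1 1/2 ok
(3,4)1 1/1 ok
(3,5)1 3/4 ok
(3,6)2 1/3 unhappy
(3,7)1 2/3 ok
(4,1)1 0/1 unhappy
(4,2)2 1/2 ok
(4,3)2 1/1 ok
(4,5)1 1/1 ok
(4,7)1 1/1 ok
Unsatisfied: (2,5), (3,6), (4,1) — 3 in total.

3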